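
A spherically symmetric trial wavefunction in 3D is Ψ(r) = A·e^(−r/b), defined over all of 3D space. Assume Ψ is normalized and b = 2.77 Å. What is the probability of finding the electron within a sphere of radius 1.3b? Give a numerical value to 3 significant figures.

P ≈ 0.482

P = ∫ |Ψ|² 4πr² dr over r ≤ 1.3b.
The full normalization integral is A²·[π·b^3] = 1, fixing A².
Let u = r/b; then A², 4π and the length scale all cancel, so P = ∫_{0}^{1.3} u^2·e^(-2·u) du ÷ ∫_{0}^{∞} u^2·e^(-2·u) du.
An antiderivative of u^2·e^(-2·u) is -(2·u^2 + 2·u + 1)·e^(-2·u)/4; evaluating from 0 to 1.3 gives 1/4 - 349·e^(-13/5)/200, while the full integral is 1/4.
This evaluates to P = 0.4816.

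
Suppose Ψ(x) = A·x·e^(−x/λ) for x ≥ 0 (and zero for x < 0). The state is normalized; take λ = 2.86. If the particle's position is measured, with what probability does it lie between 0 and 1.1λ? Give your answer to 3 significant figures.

P ≈ 0.377

|Ψ|² is the probability density, so P = ∫_{0}^{1.1λ} |Ψ|² dx.
The normalization integral ∫|Ψ|²dx over the whole domain equals λ^3/4·A², and A² cancels in the ratio.
In terms of u = x/λ (A² and the length scale cancel between numerator and denominator), P = [∫_{0}^{1.1} u^2·e^(-2·u) du] / [∫_{0}^{∞} u^2·e^(-2·u) du].
Using ∫ u^2·e^(-2·u) du = -(2·u^2 + 2·u + 1)·e^(-2·u)/4, the numerator is 1/4 - 281·e^(-11/5)/200 and the denominator is 1/4.
The result is P = 0.3773.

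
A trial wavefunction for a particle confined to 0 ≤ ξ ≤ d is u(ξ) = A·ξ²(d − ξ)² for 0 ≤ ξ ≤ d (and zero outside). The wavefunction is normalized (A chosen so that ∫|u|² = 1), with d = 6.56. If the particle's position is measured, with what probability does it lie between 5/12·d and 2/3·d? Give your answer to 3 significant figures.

|u|² is the probability density, so P = ∫_{5/12·d}^{2/3·d} |u|² dξ.
The normalization integral ∫|u|²dξ over the whole domain equals d^9/630·A², and A² cancels in the ratio.
Substituting t = ξ/d, A² and the length scale cancel in the ratio: P = ∫_{5/12}^{2/3} t^4·(1 - t)^4 dt / ∫_{0}^{1} t^4·(1 - t)^4 dt.
Using ∫ t^4·(1 - t)^4 dt = t^5·(70·t^4 - 315·t^3 + 540·t^2 - 420·t + 126)/630, the numerator is ≈ 0.00087750 and the denominator is 1/630.
The result is P = 0.5528.

P ≈ 0.553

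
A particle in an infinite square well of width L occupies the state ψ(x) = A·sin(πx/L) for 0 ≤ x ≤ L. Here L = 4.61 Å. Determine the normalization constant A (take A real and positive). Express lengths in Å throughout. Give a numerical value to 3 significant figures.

A ≈ 0.659 Å^(-1/2)

We need A² ∫|f|² dx = 1, taking the integral from 0 to L.
∫|ψ|² dx = A²·(L/2).
Hence A² = 1/[L/2].
Plugging in L = 4.61 yields A = 0.6587.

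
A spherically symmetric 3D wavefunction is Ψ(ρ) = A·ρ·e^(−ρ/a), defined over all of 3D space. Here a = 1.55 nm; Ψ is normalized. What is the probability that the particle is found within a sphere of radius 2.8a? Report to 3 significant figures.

P = ∫ |Ψ|² 4πρ² dρ over ρ ≤ 2.8a.
A² is fixed by ∫₀^∞ 4πρ²|Ψ|² dρ = 1, i.e. A² = (3·π·a^5)^(−1).
Let u = ρ/a; then A², 4π and the length scale all cancel, so P = ∫_{0}^{2.8} u^4·e^(-2·u) du ÷ ∫_{0}^{∞} u^4·e^(-2·u) du.
An antiderivative of u^4·e^(-2·u) is -(u^4/2 + u^3 + 3·u^2/2 + 3·u/2 + 3/4)·e^(-2·u); evaluating from 0 to 2.8 gives ≈ 0.49339, while the full integral is 3/4.
The region integral divided by the full integral gives P = 0.6578.

P ≈ 0.658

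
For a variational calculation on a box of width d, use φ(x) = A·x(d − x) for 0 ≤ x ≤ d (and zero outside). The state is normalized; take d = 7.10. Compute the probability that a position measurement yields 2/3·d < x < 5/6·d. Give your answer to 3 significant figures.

|φ|² is the probability density, so P = ∫_{2/3·d}^{5/6·d} |φ|² dx.
With A² fixed by ∫|φ|² = 1, i.e. A² = (d^5/30)^(−1), substitute and integrate.
Substituting u = x/d, A² and the length scale cancel in the ratio: P = ∫_{2/3}^{5/6} u^2·(1 - u)^2 du / ∫_{0}^{1} u^2·(1 - u)^2 du.
Using ∫ u^2·(1 - u)^2 du = u^3·(6·u^2 - 15·u + 10)/30, the numerator is ≈ 0.0058128 and the denominator is 1/30.
This works out to P = 113/648.

P ≈ 0.174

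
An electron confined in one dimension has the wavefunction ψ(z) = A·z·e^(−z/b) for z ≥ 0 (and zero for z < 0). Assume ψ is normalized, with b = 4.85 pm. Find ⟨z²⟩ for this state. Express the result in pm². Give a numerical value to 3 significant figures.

⟨z^2⟩ ≈ 70.6 pm^2

⟨z²⟩ = ∫ z^2 |ψ|² dz over the full domain.
Since the A² factors cancel between numerator and denominator, ⟨z²⟩ = 3·b^2.
With b = 4.85, ⟨z^2⟩ = 70.57.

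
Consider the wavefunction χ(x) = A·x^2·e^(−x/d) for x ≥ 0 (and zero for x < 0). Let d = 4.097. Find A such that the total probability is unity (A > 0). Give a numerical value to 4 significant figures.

A ≈ 0.03399

Normalization requires ∫|χ|² dx = 1, integrated from 0 to ∞.
Using ∫₀^∞ xⁿ e^(−αx) dx = n!/αⁿ⁺¹, ∫|χ|² dx = A²·(3·d^5/4).
Setting this equal to 1 gives A² = 1/(3·d^5/4).
Plugging in d = 4.097 yields A = 0.033986.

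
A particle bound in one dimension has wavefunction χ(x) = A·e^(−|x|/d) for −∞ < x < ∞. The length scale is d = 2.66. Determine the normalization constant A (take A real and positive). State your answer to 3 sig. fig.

A ≈ 0.613

We need A² ∫|f|² dx = 1, taking the integral from −∞ to ∞.
Recall ∫₀^∞ x^m e^(−x/β) dx = m!·β^(m+1), carrying out the integral gives A² · d.
So A² = (d)^(−1).
Substituting d = 2.66 gives A² = 0.3759, so A = 0.6131.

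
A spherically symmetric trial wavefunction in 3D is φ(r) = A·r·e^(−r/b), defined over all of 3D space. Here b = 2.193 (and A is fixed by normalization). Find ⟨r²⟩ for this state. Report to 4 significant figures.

⟨r²⟩ = ∫ r^2 |φ|² 4πr² dr over the full domain.
Using ∫₀^∞ rⁿ e^(−αr) dr = n!/αⁿ⁺¹, evaluating both integrals, ⟨r²⟩ = 15·b^2/2.
With b = 2.193, ⟨r^2⟩ = 36.069.

⟨r^2⟩ ≈ 36.07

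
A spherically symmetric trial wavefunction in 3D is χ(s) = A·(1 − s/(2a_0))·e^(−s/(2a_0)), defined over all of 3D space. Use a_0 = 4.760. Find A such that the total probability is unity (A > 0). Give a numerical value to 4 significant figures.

A ≈ 0.01921

Require ∫ |χ|² 4πs² ds = 1 over the whole domain.
In 3D with spherical symmetry the volume element is 4πs² ds.
The integral (without the A² prefactor) comes out to 8·π·a_0^3.
So A² = (8·π·a_0^3)^(−1).
With a_0 = 4.760: A² = 0.00036893 and A = 0.019207.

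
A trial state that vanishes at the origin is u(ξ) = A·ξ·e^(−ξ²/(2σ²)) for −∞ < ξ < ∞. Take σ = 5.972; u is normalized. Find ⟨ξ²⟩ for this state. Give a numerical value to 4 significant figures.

⟨ξ²⟩ = ∫ ξ^2 |u|² dξ over the full domain.
Using the Gaussian integral ∫_{−∞}^{∞} e^(−αξ²) dξ = √(π/α), evaluating both integrals, ⟨ξ²⟩ = 3·σ^2/2.
With σ = 5.972, ⟨ξ^2⟩ = 53.497.

⟨ξ^2⟩ ≈ 53.50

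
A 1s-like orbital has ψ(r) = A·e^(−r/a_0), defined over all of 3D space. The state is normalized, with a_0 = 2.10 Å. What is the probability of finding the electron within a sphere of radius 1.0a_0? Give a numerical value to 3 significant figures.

P ≈ 0.323

Integrate the radial probability density 4πr²|ψ|² over r ≤ 1.0a_0.
The full normalization integral is A²·[π·a_0^3] = 1, fixing A².
Let u = r/a_0; then A², 4π and the length scale all cancel, so P = ∫_{0}^{1.0} u^2·e^(-2·u) du ÷ ∫_{0}^{∞} u^2·e^(-2·u) du.
Using ∫ u^2·e^(-2·u) du = -(2·u^2 + 2·u + 1)·e^(-2·u)/4, the numerator is 1/4 - 5·e^(-2)/4 and the denominator is 1/4.
The region integral divided by the full integral gives P = 0.3233.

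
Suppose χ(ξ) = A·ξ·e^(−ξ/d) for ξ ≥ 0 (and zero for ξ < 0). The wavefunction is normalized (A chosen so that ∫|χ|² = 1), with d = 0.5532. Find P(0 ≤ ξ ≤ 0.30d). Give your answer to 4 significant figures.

P ≈ 0.02312

P = ∫_{0}^{0.30d} |χ(ξ)|² dξ.
Since A² = 1/(d^3/4), this is the region integral divided by the full normalization integral.
Substituting u = ξ/d, A² and the length scale cancel in the ratio: P = ∫_{0}^{0.30} u^2·e^(-2·u) du / ∫_{0}^{∞} u^2·e^(-2·u) du.
Using ∫ u^2·e^(-2·u) du = -(2·u^2 + 2·u + 1)·e^(-2·u)/4, the numerator is 1/4 - 89·e^(-3/5)/200 and the denominator is 1/4.
Evaluating gives P = 0.023115.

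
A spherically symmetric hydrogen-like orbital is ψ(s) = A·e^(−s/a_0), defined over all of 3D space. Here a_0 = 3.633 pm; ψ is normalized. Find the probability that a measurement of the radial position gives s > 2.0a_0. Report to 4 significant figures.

With dV = 4πs²ds, the probability is ∫|ψ|² dV over s > 2.0a_0.
Normalization gives A² = 1/(π·a_0^3).
In terms of u = s/a_0 (A², 4π and the length scale all cancel between numerator and denominator), P = [∫_{2.0}^{∞} u^2·e^(-2·u) du] / [∫_{0}^{∞} u^2·e^(-2·u) du].
Using ∫ u^2·e^(-2·u) du = -(2·u^2 + 2·u + 1)·e^(-2·u)/4, the numerator is 13·e^(-4)/4 and the denominator is 1/4.
The region integral divided by the full integral gives P = 0.23810.

P ≈ 0.2381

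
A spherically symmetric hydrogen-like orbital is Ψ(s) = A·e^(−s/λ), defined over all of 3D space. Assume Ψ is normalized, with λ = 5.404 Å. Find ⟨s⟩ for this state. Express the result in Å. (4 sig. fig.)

The expectation value is the |Ψ|²-weighted average of s: ∫ s|Ψ|² 4πs² ds.
The ratio of the moment integral to the normalization integral gives ⟨s⟩ = 3·λ/2.
Putting λ = 5.404 gives 8.1060.

⟨s⟩ ≈ 8.106 Å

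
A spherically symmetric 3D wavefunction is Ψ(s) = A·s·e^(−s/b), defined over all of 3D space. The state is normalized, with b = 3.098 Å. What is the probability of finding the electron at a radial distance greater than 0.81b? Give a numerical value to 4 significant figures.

P ≈ 0.9752

With dV = 4πs²ds, the probability is ∫|Ψ|² dV over s > 0.81b.
Normalization gives A² = 1/(3·π·b^5).
In terms of u = s/b (A², 4π and the length scale all cancel between numerator and denominator), P = [∫_{0.81}^{∞} u^4·e^(-2·u) du] / [∫_{0}^{∞} u^4·e^(-2·u) du].
Using ∫ u^4·e^(-2·u) du = -(u^4/2 + u^3 + 3·u^2/2 + 3·u/2 + 3/4)·e^(-2·u), the numerator is ≈ 0.731399 and the denominator is 3/4.
This evaluates to P = 0.97520.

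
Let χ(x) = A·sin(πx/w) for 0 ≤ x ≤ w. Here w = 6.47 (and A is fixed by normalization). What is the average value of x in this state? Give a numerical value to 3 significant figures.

The expectation value is the |χ|²-weighted average of x: ∫ x|χ|² dx.
With ∫₀^w sin²(nπx/w) dx = w/2, evaluating both integrals, ⟨x⟩ = w/2.
Putting w = 6.47 gives 3.235.

⟨x⟩ ≈ 3.24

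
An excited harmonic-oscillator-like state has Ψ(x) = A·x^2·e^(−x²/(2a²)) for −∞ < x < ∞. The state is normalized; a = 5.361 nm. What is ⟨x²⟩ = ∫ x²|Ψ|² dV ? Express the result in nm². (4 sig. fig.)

⟨x^2⟩ ≈ 71.85 nm^2

⟨x²⟩ = ∫ x^2 |Ψ|² dx over the full domain.
Since the A² factors cancel between numerator and denominator, ⟨x²⟩ = 5·a^2/2.
With a = 5.361, ⟨x^2⟩ = 71.851.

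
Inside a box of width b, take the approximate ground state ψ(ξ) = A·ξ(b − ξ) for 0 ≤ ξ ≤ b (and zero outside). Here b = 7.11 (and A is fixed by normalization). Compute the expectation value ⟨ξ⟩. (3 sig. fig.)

⟨ξ⟩ ≈ 3.56

By definition ⟨ξ⟩ = ∫ ξ |ψ(ξ)|² dξ.
Expanding the polynomial and integrating term by term, since the A² factors cancel between numerator and denominator, ⟨ξ⟩ = b/2.
Putting b = 7.11 gives 3.555.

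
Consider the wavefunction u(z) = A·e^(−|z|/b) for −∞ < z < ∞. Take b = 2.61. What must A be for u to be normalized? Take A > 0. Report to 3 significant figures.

A ≈ 0.619

Require ∫ |u|² dz = 1 over the whole domain.
∫|u|² dz = A²·(b).
So A² = (b)^(−1).
Substituting b = 2.61 gives A² = 0.3831, so A = 0.6190.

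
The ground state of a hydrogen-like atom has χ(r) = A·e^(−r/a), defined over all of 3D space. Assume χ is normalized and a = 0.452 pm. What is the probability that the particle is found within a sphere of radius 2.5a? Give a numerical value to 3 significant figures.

P ≈ 0.875

P = ∫ |χ|² 4πr² dr over r ≤ 2.5a.
The full normalization integral is A²·[π·a^3] = 1, fixing A².
Substituting u = r/a, A², 4π and the length scale all cancel in the ratio: P = ∫_{0}^{2.5} u^2·e^(-2·u) du / ∫_{0}^{∞} u^2·e^(-2·u) du.
An antiderivative of u^2·e^(-2·u) is -(2·u^2 + 2·u + 1)·e^(-2·u)/4; evaluating from 0 to 2.5 gives 1/4 - 37·e^(-5)/8, while the full integral is 1/4.
This evaluates to P = 0.8753.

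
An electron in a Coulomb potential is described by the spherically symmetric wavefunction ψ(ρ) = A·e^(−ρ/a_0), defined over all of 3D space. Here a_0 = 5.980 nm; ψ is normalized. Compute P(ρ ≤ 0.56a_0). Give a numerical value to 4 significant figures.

P ≈ 0.1036

Integrate the radial probability density 4πρ²|ψ|² over ρ ≤ 0.56a_0.
The full normalization integral is A²·[π·a_0^3] = 1, fixing A².
Substituting u = ρ/a_0, A², 4π and the length scale all cancel in the ratio: P = ∫_{0}^{0.56} u^2·e^(-2·u) du / ∫_{0}^{∞} u^2·e^(-2·u) du.
An antiderivative of u^2·e^(-2·u) is -(2·u^2 + 2·u + 1)·e^(-2·u)/4; evaluating from 0 to 0.56 gives 1/4 - 1717·e^(-28/25)/2500, while the full integral is 1/4.
This evaluates to P = 0.10364.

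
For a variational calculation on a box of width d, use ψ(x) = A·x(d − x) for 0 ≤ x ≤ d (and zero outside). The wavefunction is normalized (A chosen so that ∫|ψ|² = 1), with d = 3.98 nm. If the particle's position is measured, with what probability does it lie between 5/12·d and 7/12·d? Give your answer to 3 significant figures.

P ≈ 0.307

|ψ|² is the probability density, so P = ∫_{5/12·d}^{7/12·d} |ψ|² dx.
The normalization integral ∫|ψ|²dx over the whole domain equals d^5/30·A², and A² cancels in the ratio.
In terms of u = x/d (A² and the length scale cancel between numerator and denominator), P = [∫_{5/12}^{7/12} u^2·(1 - u)^2 du] / [∫_{0}^{1} u^2·(1 - u)^2 du].
Using ∫ u^2·(1 - u)^2 du = u^3·(6·u^2 - 15·u + 10)/30, the numerator is ≈ 0.010225 and the denominator is 1/30.
This works out to P = 0.3068.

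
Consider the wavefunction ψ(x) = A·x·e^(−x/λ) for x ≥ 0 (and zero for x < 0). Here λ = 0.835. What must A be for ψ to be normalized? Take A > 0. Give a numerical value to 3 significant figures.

A ≈ 2.62

We need A² ∫|f|² dx = 1, taking the integral from 0 to ∞.
Recall ∫₀^∞ x^m e^(−x/β) dx = m!·β^(m+1), ∫|ψ|² dx = A²·(λ^3/4).
Setting this equal to 1 gives A² = 1/(λ^3/4).
With λ = 0.835: A² = 6.871 and A = 2.621.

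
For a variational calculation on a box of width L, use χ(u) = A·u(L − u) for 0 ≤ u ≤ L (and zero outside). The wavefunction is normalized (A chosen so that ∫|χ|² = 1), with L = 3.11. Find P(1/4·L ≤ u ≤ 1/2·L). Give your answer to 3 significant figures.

P ≈ 0.396

The probability is P = ∫ |χ|² du over [1/4·L, 1/2·L].
With A² fixed by ∫|χ|² = 1, i.e. A² = (L^5/30)^(−1), substitute and integrate.
Let t = u/L; then A² and the length scale cancel, so P = ∫_{1/4}^{1/2} t^2·(1 - t)^2 dt ÷ ∫_{0}^{1} t^2·(1 - t)^2 dt.
An antiderivative of t^2·(1 - t)^2 is t^3·(6·t^2 - 15·t + 10)/30; evaluating from 1/4 to 1/2 gives ≈ 0.013216, while the full integral is 1/30.
Evaluating gives P = 203/512.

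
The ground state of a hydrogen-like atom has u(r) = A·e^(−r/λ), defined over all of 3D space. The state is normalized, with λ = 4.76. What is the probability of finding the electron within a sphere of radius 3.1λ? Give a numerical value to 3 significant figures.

P ≈ 0.946

P = ∫ |u|² 4πr² dr over r ≤ 3.1λ.
The full normalization integral is A²·[π·λ^3] = 1, fixing A².
Substituting t = r/λ, A², 4π and the length scale all cancel in the ratio: P = ∫_{0}^{3.1} t^2·e^(-2·t) dt / ∫_{0}^{∞} t^2·e^(-2·t) dt.
An antiderivative of t^2·e^(-2·t) is -(2·t^2 + 2·t + 1)·e^(-2·t)/4; evaluating from 0 to 3.1 gives 1/4 - 1321·e^(-31/5)/200, while the full integral is 1/4.
The region integral divided by the full integral gives P = 0.9464.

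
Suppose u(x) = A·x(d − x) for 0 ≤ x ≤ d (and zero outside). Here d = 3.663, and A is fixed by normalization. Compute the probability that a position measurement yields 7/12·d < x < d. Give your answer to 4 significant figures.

The probability is P = ∫ |u|² dx over [7/12·d, d].
Since A² = 1/(d^5/30), this is the region integral divided by the full normalization integral.
Substituting t = x/d, A² and the length scale cancel in the ratio: P = ∫_{7/12}^{1} t^2·(1 - t)^2 dt / ∫_{0}^{1} t^2·(1 - t)^2 dt.
An antiderivative of t^2·(1 - t)^2 is t^3·(6·t^2 - 15·t + 10)/30; evaluating from 7/12 to 1 gives ≈ 0.0115540, while the full integral is 1/30.
This works out to P = 0.34662.

P ≈ 0.3466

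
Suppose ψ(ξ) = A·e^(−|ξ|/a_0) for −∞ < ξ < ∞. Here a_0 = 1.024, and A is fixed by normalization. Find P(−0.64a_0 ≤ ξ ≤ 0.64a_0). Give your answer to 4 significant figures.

P = ∫_{−0.64a_0}^{0.64a_0} |ψ(ξ)|² dξ.
Since A² = 1/(a_0), this is the region integral divided by the full normalization integral.
Both integrals are even about ξ = 0, so only the ξ ≥ 0 halves are needed (the factors of 2 cancel). Substituting u = ξ/a_0, A² and the length scale cancel in the ratio: P = ∫_{0}^{0.64} e^(-2·u) du / ∫_{0}^{∞} e^(-2·u) du.
With ∫ e^(-2·u) du = -e^(-2·u)/2 + C, the region integral is 1/2 - e^(-32/25)/2 and the full one is 1/2.
This works out to P = 0.72196.

P ≈ 0.7220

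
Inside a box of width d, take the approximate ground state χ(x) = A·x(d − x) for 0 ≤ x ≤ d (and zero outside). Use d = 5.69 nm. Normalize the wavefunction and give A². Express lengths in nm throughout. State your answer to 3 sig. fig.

We need A² ∫|f|² dx = 1, taking the integral from 0 to d.
Expanding the polynomial and integrating term by term, carrying out the integral gives A² · d^5/30.
Hence A² = 1/[d^5/30].
Substituting d = 5.69 gives A² = 0.005030, so A = 0.07092.

A^2 ≈ 0.00503 nm^(-5)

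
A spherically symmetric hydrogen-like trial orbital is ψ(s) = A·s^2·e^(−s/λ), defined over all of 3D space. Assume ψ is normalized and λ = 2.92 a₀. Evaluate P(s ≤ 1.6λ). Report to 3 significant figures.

P = ∫ |ψ|² 4πs² ds over s ≤ 1.6λ.
The full normalization integral is A²·[45·π·λ^7/2] = 1, fixing A².
Let u = s/λ; then A², 4π and the length scale all cancel, so P = ∫_{0}^{1.6} u^6·e^(-2·u) du ÷ ∫_{0}^{∞} u^6·e^(-2·u) du.
Using ∫ u^6·e^(-2·u) du = -(4·u^6 + 12·u^5 + 30·u^4 + 60·u^3 + 90·u^2 + 90·u + 45)·e^(-2·u)/8, the numerator is ≈ 0.25098 and the denominator is 45/8.
Taking the ratio yields P = 0.04462.

P ≈ 0.0446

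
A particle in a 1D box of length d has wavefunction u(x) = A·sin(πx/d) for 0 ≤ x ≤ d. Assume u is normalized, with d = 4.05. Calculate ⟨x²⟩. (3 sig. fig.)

By definition ⟨x²⟩ = ∫ x^2 |u(x)|² dx.
Evaluating both integrals, ⟨x²⟩ = -d^2/(2·π^2) + d^2/3.
Putting d = 4.05 gives 4.637.

⟨x^2⟩ ≈ 4.64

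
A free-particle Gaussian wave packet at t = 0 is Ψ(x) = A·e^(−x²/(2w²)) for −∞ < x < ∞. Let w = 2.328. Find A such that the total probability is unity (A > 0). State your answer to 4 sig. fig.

A ≈ 0.4923

Normalization requires ∫|Ψ|² dx = 1, integrated from −∞ to ∞.
Using the Gaussian integral ∫_{−∞}^{∞} e^(−αx²) dx = √(π/α), ∫|Ψ|² dx = A²·(√(π)·w).
Hence A² = 1/[√(π)·w].
With w = 2.328: A² = 0.24235 and A = 0.49229.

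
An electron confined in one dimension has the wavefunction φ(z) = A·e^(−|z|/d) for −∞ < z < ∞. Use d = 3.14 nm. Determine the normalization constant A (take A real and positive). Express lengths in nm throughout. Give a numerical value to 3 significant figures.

Normalization requires ∫|φ|² dz = 1, integrated from −∞ to ∞.
With φ = A·e^(−|z|/d), the integral evaluates to A²·[d].
Hence A² = 1/[d].
Plugging in d = 3.14 yields A = 0.5643.

A ≈ 0.564 nm^(-1/2)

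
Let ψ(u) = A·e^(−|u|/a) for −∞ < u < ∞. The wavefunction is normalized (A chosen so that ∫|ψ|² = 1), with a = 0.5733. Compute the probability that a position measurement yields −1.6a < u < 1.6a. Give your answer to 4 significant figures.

P ≈ 0.9592

|ψ|² is the probability density, so P = ∫_{−1.6a}^{1.6a} |ψ|² du.
The normalization integral ∫|ψ|²du over the whole domain equals a·A², and A² cancels in the ratio.
Both integrals are even about u = 0, so only the u ≥ 0 halves are needed (the factors of 2 cancel). Substituting t = u/a, A² and the length scale cancel in the ratio: P = ∫_{0}^{1.6} e^(-2·t) dt / ∫_{0}^{∞} e^(-2·t) dt.
An antiderivative of e^(-2·t) is -e^(-2·t)/2; evaluating from 0 to 1.6 gives 1/2 - e^(-16/5)/2, while the full integral is 1/2.
The result is P = 0.95924.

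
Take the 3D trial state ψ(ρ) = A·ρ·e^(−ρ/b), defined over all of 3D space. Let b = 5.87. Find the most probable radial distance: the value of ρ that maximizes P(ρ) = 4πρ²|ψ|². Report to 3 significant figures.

The maximum of P(ρ) = 4πρ²|ψ|² occurs where its derivative vanishes.
Solving yields ρ = 2·b.
With b = 5.87, the most probable radial distance is 11.74.

ρ ≈ 11.7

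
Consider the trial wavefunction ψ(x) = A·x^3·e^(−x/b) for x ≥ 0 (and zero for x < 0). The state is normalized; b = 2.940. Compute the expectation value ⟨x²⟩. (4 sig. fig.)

By definition ⟨x²⟩ = ∫ x^2 |ψ(x)|² dx.
With ∫₀^∞ x^8 e^(−αx) dx = 8!/α^9, the ratio of the moment integral to the normalization integral gives ⟨x²⟩ = 14·b^2.
Putting b = 2.940 gives 121.01.

⟨x^2⟩ ≈ 121.0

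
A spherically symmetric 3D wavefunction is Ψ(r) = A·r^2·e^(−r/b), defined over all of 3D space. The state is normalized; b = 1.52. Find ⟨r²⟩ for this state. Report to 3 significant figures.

⟨r^2⟩ ≈ 32.3

⟨r²⟩ = ∫ r^2 |Ψ|² 4πr² dr over the full domain.
The ratio of the moment integral to the normalization integral gives ⟨r²⟩ = 14·b^2.
With b = 1.52, ⟨r^2⟩ = 32.35.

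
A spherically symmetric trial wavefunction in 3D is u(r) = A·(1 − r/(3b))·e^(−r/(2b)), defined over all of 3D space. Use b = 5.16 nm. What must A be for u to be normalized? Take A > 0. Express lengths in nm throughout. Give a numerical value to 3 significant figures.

A ≈ 0.0295 nm^(-3/2)

The normalization condition is ∫|u|² 4πr² dr = 1 from 0 to ∞.
(Spherical symmetry: dV = 4πr² dr.)
Recall ∫₀^∞ r^m e^(−r/β) dr = m!·β^(m+1), ∫|u|² 4πr² dr = A²·(8·π·b^3/3).
With b = 5.16: A² = 0.0008688 and A = 0.02948.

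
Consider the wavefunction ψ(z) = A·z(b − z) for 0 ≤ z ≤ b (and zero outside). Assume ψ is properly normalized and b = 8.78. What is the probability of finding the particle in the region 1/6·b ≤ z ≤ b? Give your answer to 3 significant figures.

P = ∫_{1/6·b}^{b} |ψ(z)|² dz.
The normalization integral ∫|ψ|²dz over the whole domain equals b^5/30·A², and A² cancels in the ratio.
In terms of u = z/b (A² and the length scale cancel between numerator and denominator), P = [∫_{1/6}^{1} u^2·(1 - u)^2 du] / [∫_{0}^{1} u^2·(1 - u)^2 du].
Using ∫ u^2·(1 - u)^2 du = u^3·(6·u^2 - 15·u + 10)/30, the numerator is 125/3888 and the denominator is 1/30.
Taking the ratio, P = 625/648.

P ≈ 0.965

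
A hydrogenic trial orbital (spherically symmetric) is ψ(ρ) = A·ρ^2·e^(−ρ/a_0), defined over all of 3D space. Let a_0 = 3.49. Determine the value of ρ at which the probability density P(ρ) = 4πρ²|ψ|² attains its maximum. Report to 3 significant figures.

ρ ≈ 10.5

Set d/dρ [P(ρ) = 4πρ²|ψ|²] = 0 and solve for ρ > 0.
This gives ρ = 3·a_0.
With a_0 = 3.49, the most probable radial distance is 10.47.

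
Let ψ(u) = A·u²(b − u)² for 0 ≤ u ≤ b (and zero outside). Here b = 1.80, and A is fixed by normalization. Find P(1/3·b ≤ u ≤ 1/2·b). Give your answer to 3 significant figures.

|ψ|² is the probability density, so P = ∫_{1/3·b}^{1/2·b} |ψ|² du.
Since A² = 1/(b^9/630), this is the region integral divided by the full normalization integral.
Let t = u/b; then A² and the length scale cancel, so P = ∫_{1/3}^{1/2} t^4·(1 - t)^4 dt ÷ ∫_{0}^{1} t^4·(1 - t)^4 dt.
An antiderivative of t^4·(1 - t)^4 is t^5·(70·t^4 - 315·t^3 + 540·t^2 - 420·t + 126)/630; evaluating from 1/3 to 1/2 gives ≈ 0.00056374, while the full integral is 1/630.
This works out to P = 0.3552.

P ≈ 0.355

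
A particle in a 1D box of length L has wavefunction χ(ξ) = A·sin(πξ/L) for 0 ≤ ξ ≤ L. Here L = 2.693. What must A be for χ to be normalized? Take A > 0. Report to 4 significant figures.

We need A² ∫|f|² dξ = 1, taking the integral from 0 to L.
With ∫₀^L sin²(nπξ/L) dξ = L/2, the integral (without the A² prefactor) comes out to L/2.
Substituting L = 2.693 gives A² = 0.74267, so A = 0.86178.

A ≈ 0.8618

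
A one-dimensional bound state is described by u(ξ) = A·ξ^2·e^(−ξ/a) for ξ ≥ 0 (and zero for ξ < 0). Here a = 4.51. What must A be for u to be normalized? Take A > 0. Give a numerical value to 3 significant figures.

The normalization condition is ∫|u|² dξ = 1 from 0 to ∞.
With u = A·ξ^2·e^(−ξ/a), the integral evaluates to A²·[3·a^5/4].
Setting this equal to 1 gives A² = 1/(3·a^5/4).
Substituting a = 4.51 gives A² = 0.0007146, so A = 0.02673.

A ≈ 0.0267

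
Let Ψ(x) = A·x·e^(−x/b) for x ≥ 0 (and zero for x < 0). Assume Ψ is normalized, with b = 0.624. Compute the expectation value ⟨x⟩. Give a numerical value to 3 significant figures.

The expectation value is the |Ψ|²-weighted average of x: ∫ x|Ψ|² dx.
Using ∫₀^∞ xⁿ e^(−αx) dx = n!/αⁿ⁺¹, the ratio of the moment integral to the normalization integral gives ⟨x⟩ = 3·b/2.
With b = 0.624, ⟨x⟩ = 0.9360.

⟨x⟩ ≈ 0.936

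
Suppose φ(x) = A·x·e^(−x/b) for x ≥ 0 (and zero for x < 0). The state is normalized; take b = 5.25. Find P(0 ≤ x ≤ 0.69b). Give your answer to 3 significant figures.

P ≈ 0.162

P = ∫_{0}^{0.69b} |φ(x)|² dx.
With A² fixed by ∫|φ|² = 1, i.e. A² = (b^3/4)^(−1), substitute and integrate.
Let u = x/b; then A² and the length scale cancel, so P = ∫_{0}^{0.69} u^2·e^(-2·u) du ÷ ∫_{0}^{∞} u^2·e^(-2·u) du.
Using ∫ u^2·e^(-2·u) du = -(2·u^2 + 2·u + 1)·e^(-2·u)/4, the numerator is ≈ 0.040422 and the denominator is 1/4.
Taking the ratio, P = 0.1617.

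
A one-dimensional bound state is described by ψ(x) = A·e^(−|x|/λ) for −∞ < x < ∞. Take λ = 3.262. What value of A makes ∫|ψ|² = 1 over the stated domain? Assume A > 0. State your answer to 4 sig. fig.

Normalization requires ∫|ψ|² dx = 1, integrated from −∞ to ∞.
With ∫₀^∞ x^0 e^(−αx) dx = 0!/α^1, ∫|ψ|² dx = A²·(λ).
Plugging in λ = 3.262 yields A = 0.55368.

A ≈ 0.5537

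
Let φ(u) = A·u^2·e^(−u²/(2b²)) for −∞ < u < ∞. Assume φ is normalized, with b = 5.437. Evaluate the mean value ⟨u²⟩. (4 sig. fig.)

⟨u^2⟩ ≈ 73.90

By definition ⟨u²⟩ = ∫ u^2 |φ(u)|² du.
Evaluating both integrals, ⟨u²⟩ = 5·b^2/2.
With b = 5.437, ⟨u^2⟩ = 73.902.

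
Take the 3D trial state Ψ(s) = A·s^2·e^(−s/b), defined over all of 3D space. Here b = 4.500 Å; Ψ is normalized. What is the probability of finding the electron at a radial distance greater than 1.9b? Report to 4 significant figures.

P ≈ 0.9091

Integrate the radial probability density 4πs²|Ψ|² over s > 1.9b.
The full normalization integral is A²·[45·π·b^7/2] = 1, fixing A².
Substituting u = s/b, A², 4π and the length scale all cancel in the ratio: P = ∫_{1.9}^{∞} u^6·e^(-2·u) du / ∫_{0}^{∞} u^6·e^(-2·u) du.
An antiderivative of u^6·e^(-2·u) is -(4·u^6 + 12·u^5 + 30·u^4 + 60·u^3 + 90·u^2 + 90·u + 45)·e^(-2·u)/8; evaluating from 1.9 to ∞ gives ≈ 5.11373, while the full integral is 45/8.
Taking the ratio yields P = 0.90911.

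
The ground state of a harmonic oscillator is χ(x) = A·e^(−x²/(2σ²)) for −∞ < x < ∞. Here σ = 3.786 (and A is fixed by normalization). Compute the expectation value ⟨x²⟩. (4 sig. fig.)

⟨x^2⟩ ≈ 7.167

⟨x²⟩ = ∫ x^2 |χ|² dx over the full domain.
With ∫_{−∞}^{∞} x^(2m) e^(−αx²) dx = (2m−1)!!·√π / (2^m α^(m+1/2)), evaluating both integrals, ⟨x²⟩ = σ^2/2.
With σ = 3.786, ⟨x^2⟩ = 7.1669.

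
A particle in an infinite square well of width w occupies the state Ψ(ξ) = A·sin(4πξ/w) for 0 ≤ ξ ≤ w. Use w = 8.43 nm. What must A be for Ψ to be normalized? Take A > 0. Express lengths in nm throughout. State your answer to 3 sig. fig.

Require ∫ |Ψ|² dξ = 1 over the whole domain.
∫|Ψ|² dξ = A²·(w/2).
Hence A² = 1/[w/2].
Plugging in w = 8.43 yields A = 0.4871.

A ≈ 0.487 nm^(-1/2)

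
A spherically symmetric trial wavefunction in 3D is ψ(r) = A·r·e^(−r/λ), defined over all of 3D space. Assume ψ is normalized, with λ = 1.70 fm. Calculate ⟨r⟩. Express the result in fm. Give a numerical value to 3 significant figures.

⟨r⟩ ≈ 4.25 fm

The expectation value is the |ψ|²-weighted average of r: ∫ r|ψ|² 4πr² dr.
Since the A² factors cancel between numerator and denominator, ⟨r⟩ = 5·λ/2.
Putting λ = 1.70 gives 4.250.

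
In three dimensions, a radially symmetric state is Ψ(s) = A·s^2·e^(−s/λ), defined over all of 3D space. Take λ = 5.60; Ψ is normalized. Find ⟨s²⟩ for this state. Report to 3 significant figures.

⟨s^2⟩ ≈ 439

⟨s²⟩ = ∫ s^2 |Ψ|² 4πs² ds over the full domain.
With ∫₀^∞ s^8 e^(−αs) ds = 8!/α^9, evaluating both integrals, ⟨s²⟩ = 14·λ^2.
Putting λ = 5.60 gives 439.0.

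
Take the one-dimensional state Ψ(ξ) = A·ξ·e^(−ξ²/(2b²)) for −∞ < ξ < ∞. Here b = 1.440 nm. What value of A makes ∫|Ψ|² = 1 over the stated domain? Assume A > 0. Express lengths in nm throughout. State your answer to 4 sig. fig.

A ≈ 0.6147 nm^(-3/2)

Require ∫ |Ψ|² dξ = 1 over the whole domain.
Using the Gaussian integral ∫_{−∞}^{∞} e^(−αξ²) dξ = √(π/α), with Ψ = A·ξ·e^(−ξ²/(2b²)), the integral evaluates to A²·[√(π)·b^3/2].
Hence A² = 1/[√(π)·b^3/2].
Plugging in b = 1.440 yields A = 0.61473.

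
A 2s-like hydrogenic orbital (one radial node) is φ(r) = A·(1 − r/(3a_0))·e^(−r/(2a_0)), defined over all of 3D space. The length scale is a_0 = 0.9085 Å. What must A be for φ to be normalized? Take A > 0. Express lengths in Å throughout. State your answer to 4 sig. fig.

We need A² ∫|f|² 4πr² dr = 1, taking the integral from 0 to ∞.
(Spherical symmetry: dV = 4πr² dr.)
With φ = A·(1 − r/(3a_0))·e^(−r/(2a_0)), the integral evaluates to A²·[8·π·a_0^3/3].
Hence A² = 1/[8·π·a_0^3/3].
With a_0 = 0.9085: A² = 0.15919 and A = 0.39898.

A ≈ 0.3990 Å^(-3/2)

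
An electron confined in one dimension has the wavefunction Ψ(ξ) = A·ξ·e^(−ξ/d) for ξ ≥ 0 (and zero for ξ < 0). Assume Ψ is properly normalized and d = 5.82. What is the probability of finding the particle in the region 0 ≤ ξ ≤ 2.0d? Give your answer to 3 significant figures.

P = ∫_{0}^{2.0d} |Ψ(ξ)|² dξ.
Since A² = 1/(d^3/4), this is the region integral divided by the full normalization integral.
Let u = ξ/d; then A² and the length scale cancel, so P = ∫_{0}^{2.0} u^2·e^(-2·u) du ÷ ∫_{0}^{∞} u^2·e^(-2·u) du.
An antiderivative of u^2·e^(-2·u) is -(2·u^2 + 2·u + 1)·e^(-2·u)/4; evaluating from 0 to 2.0 gives 1/4 - 13·e^(-4)/4, while the full integral is 1/4.
Evaluating gives P = 0.7619.

P ≈ 0.762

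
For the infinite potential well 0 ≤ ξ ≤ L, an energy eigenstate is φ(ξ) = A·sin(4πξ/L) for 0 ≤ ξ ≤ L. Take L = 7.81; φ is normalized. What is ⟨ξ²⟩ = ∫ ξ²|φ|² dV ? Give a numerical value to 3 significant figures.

⟨ξ^2⟩ ≈ 20.1

The expectation value is the |φ|²-weighted average of ξ^2: ∫ ξ^2|φ|² dξ.
Since the A² factors cancel between numerator and denominator, ⟨ξ²⟩ = -L^2/(32·π^2) + L^2/3.
Putting L = 7.81 gives 20.14.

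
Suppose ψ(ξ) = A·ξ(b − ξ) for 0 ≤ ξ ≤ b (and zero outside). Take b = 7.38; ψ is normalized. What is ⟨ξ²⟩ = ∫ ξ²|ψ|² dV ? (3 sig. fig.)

⟨ξ²⟩ = ∫ ξ^2 |ψ|² dξ over the full domain.
Expanding the polynomial and integrating term by term, since the A² factors cancel between numerator and denominator, ⟨ξ²⟩ = 2·b^2/7.
Putting b = 7.38 gives 15.56.

⟨ξ^2⟩ ≈ 15.6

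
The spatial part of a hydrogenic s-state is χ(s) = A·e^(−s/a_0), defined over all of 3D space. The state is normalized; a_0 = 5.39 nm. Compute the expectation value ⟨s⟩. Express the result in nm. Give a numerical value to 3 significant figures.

By definition ⟨s⟩ = ∫ s |χ(s)|² 4πs² ds.
Since the A² factors cancel between numerator and denominator, ⟨s⟩ = 3·a_0/2.
With a_0 = 5.39, ⟨s⟩ = 8.085.

⟨s⟩ ≈ 8.09 nm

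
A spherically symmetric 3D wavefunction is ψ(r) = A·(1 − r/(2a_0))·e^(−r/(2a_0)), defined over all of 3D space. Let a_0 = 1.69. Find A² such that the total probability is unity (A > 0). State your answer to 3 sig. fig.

A^2 ≈ 0.00824

Normalization requires ∫|ψ|² 4πr² dr = 1, integrated from 0 to ∞.
The angular integral contributes 4π, leaving ∫₀^∞ r²|ψ|² dr.
∫|ψ|² 4πr² dr = A²·(8·π·a_0^3).
Plugging in a_0 = 1.69 yields A = 0.09079.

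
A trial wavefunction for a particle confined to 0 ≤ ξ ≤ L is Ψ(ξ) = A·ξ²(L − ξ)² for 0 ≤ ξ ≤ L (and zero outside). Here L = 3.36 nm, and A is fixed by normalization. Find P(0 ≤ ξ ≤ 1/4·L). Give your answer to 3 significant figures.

P = ∫_{0}^{1/4·L} |Ψ(ξ)|² dξ.
The normalization integral ∫|Ψ|²dξ over the whole domain equals L^9/630·A², and A² cancels in the ratio.
Substituting u = ξ/L, A² and the length scale cancel in the ratio: P = ∫_{0}^{1/4} u^4·(1 - u)^4 du / ∫_{0}^{1} u^4·(1 - u)^4 du.
An antiderivative of u^4·(1 - u)^4 is u^5·(70·u^4 - 315·u^3 + 540·u^2 - 420·u + 126)/630; evaluating from 0 to 1/4 gives ≈ 0.000077662, while the full integral is 1/630.
Evaluating gives P = 0.04893.

P ≈ 0.0489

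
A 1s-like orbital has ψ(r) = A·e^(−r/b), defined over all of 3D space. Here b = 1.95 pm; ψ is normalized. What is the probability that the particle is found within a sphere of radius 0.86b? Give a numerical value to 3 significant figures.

P ≈ 0.248

Integrate the radial probability density 4πr²|ψ|² over r ≤ 0.86b.
A² is fixed by ∫₀^∞ 4πr²|ψ|² dr = 1, i.e. A² = (π·b^3)^(−1).
In terms of u = r/b (A², 4π and the length scale all cancel between numerator and denominator), P = [∫_{0}^{0.86} u^2·e^(-2·u) du] / [∫_{0}^{∞} u^2·e^(-2·u) du].
Using ∫ u^2·e^(-2·u) du = -(2·u^2 + 2·u + 1)·e^(-2·u)/4, the numerator is 1/4 - 5249·e^(-43/25)/5000 and the denominator is 1/4.
The region integral divided by the full integral gives P = 0.2481.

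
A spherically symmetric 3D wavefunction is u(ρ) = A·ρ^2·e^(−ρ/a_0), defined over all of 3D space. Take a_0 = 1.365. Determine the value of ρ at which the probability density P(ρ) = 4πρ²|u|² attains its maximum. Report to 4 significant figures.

Set d/dρ [P(ρ) = 4πρ²|u|²] = 0 and solve for ρ > 0.
Solving yields ρ = 3·a_0.
With a_0 = 1.365, the most probable radial distance is 4.0950.

ρ ≈ 4.095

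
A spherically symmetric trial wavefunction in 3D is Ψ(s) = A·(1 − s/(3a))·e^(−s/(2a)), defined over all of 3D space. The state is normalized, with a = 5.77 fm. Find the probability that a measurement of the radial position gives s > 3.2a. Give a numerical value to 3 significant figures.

Integrate the radial probability density 4πs²|Ψ|² over s > 3.2a.
A² is fixed by ∫₀^∞ 4πs²|Ψ|² ds = 1, i.e. A² = (8·π·a^3/3)^(−1).
Let u = s/a; then A², 4π and the length scale all cancel, so P = ∫_{3.2}^{∞} u^2·(1 - u/3)^2·e^(-u) du ÷ ∫_{0}^{∞} u^2·(1 - u/3)^2·e^(-u) du.
With ∫ u^2·(1 - u/3)^2·e^(-u) du = (-u^4 + 2·u^3 - 3·u^2 - 6·u - 6)·e^(-u)/9 + C, the region integral is 6614·e^(-16/5)/625 and the full one is 2/3.
Taking the ratio yields P = 0.6470.

P ≈ 0.647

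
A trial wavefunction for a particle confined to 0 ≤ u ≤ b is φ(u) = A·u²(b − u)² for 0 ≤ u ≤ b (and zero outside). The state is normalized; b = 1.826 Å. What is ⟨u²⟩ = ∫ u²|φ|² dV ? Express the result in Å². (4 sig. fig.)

⟨u^2⟩ ≈ 0.9093 Å^2

The expectation value is the |φ|²-weighted average of u^2: ∫ u^2|φ|² du.
Expanding the polynomial and integrating term by term, the ratio of the moment integral to the normalization integral gives ⟨u²⟩ = 3·b^2/11.
Putting b = 1.826 gives 0.90935.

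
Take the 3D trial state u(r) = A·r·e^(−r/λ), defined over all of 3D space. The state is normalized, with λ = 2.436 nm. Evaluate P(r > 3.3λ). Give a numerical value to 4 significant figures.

P = ∫ |u|² 4πr² dr over r > 3.3λ.
Normalization gives A² = 1/(3·π·λ^5).
Substituting t = r/λ, A², 4π and the length scale all cancel in the ratio: P = ∫_{3.3}^{∞} t^4·e^(-2·t) dt / ∫_{0}^{∞} t^4·e^(-2·t) dt.
An antiderivative of t^4·e^(-2·t) is -(t^4/2 + t^3 + 3·t^2/2 + 3·t/2 + 3/4)·e^(-2·t); evaluating from 3.3 to ∞ gives ≈ 0.159528, while the full integral is 3/4.
The region integral divided by the full integral gives P = 0.21270.

P ≈ 0.2127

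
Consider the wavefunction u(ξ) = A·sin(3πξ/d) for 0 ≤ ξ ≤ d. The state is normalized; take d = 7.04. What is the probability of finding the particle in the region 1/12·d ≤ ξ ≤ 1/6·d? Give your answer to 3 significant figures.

P ≈ 0.136

The probability is P = ∫ |u|² dξ over [1/12·d, 1/6·d].
Since A² = 1/(d/2), this is the region integral divided by the full normalization integral.
Substituting t = ξ/d, A² and the length scale cancel in the ratio: P = ∫_{1/12}^{1/6} sin(3·π·t)^2 dt / ∫_{0}^{1} sin(3·π·t)^2 dt.
Using ∫ sin(3·π·t)^2 dt = t/2 - sin(6·π·t)/(12·π), the numerator is 1/(12·π) + 1/24 and the denominator is 1/2.
The result is P = (2 + π)/(12·π).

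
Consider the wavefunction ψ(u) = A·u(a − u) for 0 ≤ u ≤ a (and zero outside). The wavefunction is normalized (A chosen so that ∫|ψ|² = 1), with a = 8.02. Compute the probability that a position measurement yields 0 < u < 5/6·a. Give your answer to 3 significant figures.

P ≈ 0.965

P = ∫_{0}^{5/6·a} |ψ(u)|² du.
With A² fixed by ∫|ψ|² = 1, i.e. A² = (a^5/30)^(−1), substitute and integrate.
Substituting t = u/a, A² and the length scale cancel in the ratio: P = ∫_{0}^{5/6} t^2·(1 - t)^2 dt / ∫_{0}^{1} t^2·(1 - t)^2 dt.
An antiderivative of t^2·(1 - t)^2 is t^3·(6·t^2 - 15·t + 10)/30; evaluating from 0 to 5/6 gives 125/3888, while the full integral is 1/30.
Evaluating gives P = 625/648.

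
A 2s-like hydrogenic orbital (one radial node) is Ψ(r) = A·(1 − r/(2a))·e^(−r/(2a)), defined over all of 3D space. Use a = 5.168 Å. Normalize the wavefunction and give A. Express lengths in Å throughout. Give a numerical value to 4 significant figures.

The normalization condition is ∫|Ψ|² 4πr² dr = 1 from 0 to ∞.
In 3D with spherical symmetry the volume element is 4πr² dr.
With ∫₀^∞ r^4 e^(−αr) dr = 4!/α^5, with Ψ = A·(1 − r/(2a))·e^(−r/(2a)), the integral evaluates to A²·[8·π·a^3].
With a = 5.168: A² = 0.00028827 and A = 0.016978.

A ≈ 0.01698 Å^(-3/2)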